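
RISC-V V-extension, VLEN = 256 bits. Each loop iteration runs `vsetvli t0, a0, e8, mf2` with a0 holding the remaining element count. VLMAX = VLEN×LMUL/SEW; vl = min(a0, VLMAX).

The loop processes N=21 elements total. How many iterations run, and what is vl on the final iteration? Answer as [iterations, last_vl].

VLMAX = VLEN×LMUL/SEW = 256×1/2/8 = 16
N=21: ⌈21/16⌉ = 2 iters; last vl = 21 − 1×16 = 5

[iterations, last_vl] = [2, 5]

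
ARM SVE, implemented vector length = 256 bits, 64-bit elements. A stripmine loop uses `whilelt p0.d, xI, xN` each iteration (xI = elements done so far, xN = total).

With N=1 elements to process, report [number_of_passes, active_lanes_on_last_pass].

256-bit reg / 64-bit elem → 4 lanes
iterations = ceil(1/4) = 1; final-pass vl = 1

[iterations, last_vl] = [1, 1]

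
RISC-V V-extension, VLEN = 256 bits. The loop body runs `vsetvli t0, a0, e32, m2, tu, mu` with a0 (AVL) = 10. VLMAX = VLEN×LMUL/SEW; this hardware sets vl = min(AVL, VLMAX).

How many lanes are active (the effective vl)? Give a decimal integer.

vl = 10

VLMAX = VLEN×LMUL/SEW = 256×2/32 = 16
vl = min(AVL, VLMAX) = min(10, 16) = 10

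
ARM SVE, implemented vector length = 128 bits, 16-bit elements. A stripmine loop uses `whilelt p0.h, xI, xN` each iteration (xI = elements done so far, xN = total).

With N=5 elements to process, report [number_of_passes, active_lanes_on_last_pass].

lane count: 128 div 16 = 8
iterations = ceil(5/8) = 1; final-pass vl = 5

[iterations, last_vl] = [1, 5]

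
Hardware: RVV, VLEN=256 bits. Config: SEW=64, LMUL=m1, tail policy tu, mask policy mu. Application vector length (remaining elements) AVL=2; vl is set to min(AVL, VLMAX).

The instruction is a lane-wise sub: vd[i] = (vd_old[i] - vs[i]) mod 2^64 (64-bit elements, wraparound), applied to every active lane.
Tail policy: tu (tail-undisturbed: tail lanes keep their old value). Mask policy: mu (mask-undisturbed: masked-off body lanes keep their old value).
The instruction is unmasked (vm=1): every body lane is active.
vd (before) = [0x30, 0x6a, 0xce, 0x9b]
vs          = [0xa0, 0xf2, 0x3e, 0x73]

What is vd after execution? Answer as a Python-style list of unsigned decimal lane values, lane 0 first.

vd = [18446744073709551504, 18446744073709551480, 206, 155]

VLMAX = VLEN×LMUL/SEW = 256×1/64 = 4
vl ← min(2, 4) = 2
lane  0: sub(0x30,0xa0) ⇒ 0xffffffffffffff90
lane  1: sub(0x6a,0xf2) ⇒ 0xffffffffffffff78
lane  2: tail/keep ⇒ 0xce
lane  3: tail/keep ⇒ 0x9b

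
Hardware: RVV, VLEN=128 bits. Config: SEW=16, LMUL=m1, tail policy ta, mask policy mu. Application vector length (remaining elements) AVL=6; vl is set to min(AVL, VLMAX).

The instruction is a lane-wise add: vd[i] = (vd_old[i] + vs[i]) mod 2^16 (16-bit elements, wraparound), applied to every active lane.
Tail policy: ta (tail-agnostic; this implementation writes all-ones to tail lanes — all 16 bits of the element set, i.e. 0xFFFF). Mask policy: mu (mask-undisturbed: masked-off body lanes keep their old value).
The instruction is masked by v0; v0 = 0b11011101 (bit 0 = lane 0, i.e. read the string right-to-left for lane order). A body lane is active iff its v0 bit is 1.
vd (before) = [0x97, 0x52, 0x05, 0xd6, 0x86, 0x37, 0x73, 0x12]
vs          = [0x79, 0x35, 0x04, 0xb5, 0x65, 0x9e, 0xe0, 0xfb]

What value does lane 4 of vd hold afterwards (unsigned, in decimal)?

VLMAX = VLEN×LMUL/SEW = 128×1/16 = 8
vl ← min(6, 8) = 6
lane  0: add(0x97,0x79) ⇒ 0x110
lane  1: mask-off/keep ⇒ 0x52
lane  2: add(0x05,0x04) ⇒ 0x09
lane  3: add(0xd6,0xb5) ⇒ 0x18b
lane  4: add(0x86,0x65) ⇒ 0xeb
lane  5: mask-off/keep ⇒ 0x37
lane  6: tail/ones ⇒ 0xffff
lane  7: tail/ones ⇒ 0xffff

vd[4] = 235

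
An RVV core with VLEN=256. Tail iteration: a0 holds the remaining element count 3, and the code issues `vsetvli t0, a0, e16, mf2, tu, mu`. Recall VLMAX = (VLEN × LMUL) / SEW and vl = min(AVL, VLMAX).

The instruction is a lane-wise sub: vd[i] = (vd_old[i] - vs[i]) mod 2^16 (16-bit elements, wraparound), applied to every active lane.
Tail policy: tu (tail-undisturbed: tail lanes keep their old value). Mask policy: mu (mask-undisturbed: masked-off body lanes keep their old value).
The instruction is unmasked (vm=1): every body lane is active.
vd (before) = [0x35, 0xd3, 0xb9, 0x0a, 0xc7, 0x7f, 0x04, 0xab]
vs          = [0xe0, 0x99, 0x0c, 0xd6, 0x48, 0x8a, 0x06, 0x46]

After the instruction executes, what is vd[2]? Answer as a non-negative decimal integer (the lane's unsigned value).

lanes per group: 256·1/2/16 = 8
AVL=3 ≤ VLMAX=8, so vl = 3
  i=0: sub(0x35,0xe0) → 65365
  i=1: sub(0xd3,0x99) → 58
  i=2: sub(0xb9,0x0c) → 173
  i=3: tail/keep → 10
  i=4: tail/keep → 199
  i=5: tail/keep → 127
  i=6: tail/keep → 4
  i=7: tail/keep → 171

vd[2] = 173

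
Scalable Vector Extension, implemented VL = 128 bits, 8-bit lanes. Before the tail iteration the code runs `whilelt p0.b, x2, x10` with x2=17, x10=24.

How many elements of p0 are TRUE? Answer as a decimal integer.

128-bit reg / 8-bit elem → 16 lanes
active while 17+j < 24, i.e. j ∈ [0,7) capped at 16 ⇒ 7

vl = 7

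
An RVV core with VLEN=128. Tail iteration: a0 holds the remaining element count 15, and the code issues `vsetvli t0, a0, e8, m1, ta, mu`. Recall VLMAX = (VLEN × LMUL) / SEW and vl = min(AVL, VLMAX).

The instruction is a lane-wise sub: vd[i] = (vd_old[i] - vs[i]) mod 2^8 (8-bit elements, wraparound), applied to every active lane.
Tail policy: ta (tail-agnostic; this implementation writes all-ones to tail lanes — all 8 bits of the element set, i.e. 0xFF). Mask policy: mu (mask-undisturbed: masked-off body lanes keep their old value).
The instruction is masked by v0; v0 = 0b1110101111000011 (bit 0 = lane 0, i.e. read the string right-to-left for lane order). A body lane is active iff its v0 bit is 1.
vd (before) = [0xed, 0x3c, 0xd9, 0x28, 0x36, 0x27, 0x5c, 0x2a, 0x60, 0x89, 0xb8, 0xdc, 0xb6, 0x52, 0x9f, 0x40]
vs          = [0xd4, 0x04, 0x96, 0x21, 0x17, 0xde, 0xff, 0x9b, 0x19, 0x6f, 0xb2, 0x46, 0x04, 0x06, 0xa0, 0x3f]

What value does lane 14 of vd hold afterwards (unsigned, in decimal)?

vd[14] = 255

VLMAX = VLEN×LMUL/SEW = 128×1/8 = 16
vl = min(AVL, VLMAX) = min(15, 16) = 15
  i=0: sub(0xed,0xd4) → 25
  i=1: sub(0x3c,0x04) → 56
  i=2: mask-off/keep → 217
  i=3: mask-off/keep → 40
  i=4: mask-off/keep → 54
  i=5: mask-off/keep → 39
  i=6: sub(0x5c,0xff) → 93
  i=7: sub(0x2a,0x9b) → 143
  i=8: sub(0x60,0x19) → 71
  i=9: sub(0x89,0x6f) → 26
  i=10: mask-off/keep → 184
  i=11: sub(0xdc,0x46) → 150
  i=12: mask-off/keep → 182
  i=13: sub(0x52,0x06) → 76
  i=14: sub(0x9f,0xa0) → 255
  i=15: tail/ones → 255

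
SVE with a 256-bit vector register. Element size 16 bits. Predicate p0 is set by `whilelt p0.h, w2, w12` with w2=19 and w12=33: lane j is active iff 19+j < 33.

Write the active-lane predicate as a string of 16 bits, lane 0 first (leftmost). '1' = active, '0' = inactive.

register lanes = 256/16 = 16
active while 19+j < 33, i.e. j ∈ [0,14) capped at 16 ⇒ 14
bits (lane 0 leftmost): 1111111111111100

predicate = 1111111111111100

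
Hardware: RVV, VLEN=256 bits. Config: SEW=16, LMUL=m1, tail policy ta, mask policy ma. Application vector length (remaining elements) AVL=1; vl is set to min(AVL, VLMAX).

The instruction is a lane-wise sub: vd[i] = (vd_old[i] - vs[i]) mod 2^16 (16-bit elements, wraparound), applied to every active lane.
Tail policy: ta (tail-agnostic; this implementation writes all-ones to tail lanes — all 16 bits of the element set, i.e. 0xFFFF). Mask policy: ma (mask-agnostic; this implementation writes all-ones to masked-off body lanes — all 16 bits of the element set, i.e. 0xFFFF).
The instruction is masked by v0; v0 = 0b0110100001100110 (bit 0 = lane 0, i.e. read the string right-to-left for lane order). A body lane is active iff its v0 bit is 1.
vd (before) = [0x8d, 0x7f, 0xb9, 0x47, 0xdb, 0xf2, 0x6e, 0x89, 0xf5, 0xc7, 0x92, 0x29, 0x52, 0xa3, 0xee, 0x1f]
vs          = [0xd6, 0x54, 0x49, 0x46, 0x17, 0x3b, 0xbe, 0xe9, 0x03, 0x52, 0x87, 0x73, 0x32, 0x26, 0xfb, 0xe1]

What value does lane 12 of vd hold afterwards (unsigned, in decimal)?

vd[12] = 65535

VLMAX = (256 × 1) / 16 = 16 lanes
vl = min(AVL, VLMAX) = min(1, 16) = 1
vd[0] mask-off/ones -> 0xffff
vd[1] tail/ones -> 0xffff
vd[2] tail/ones -> 0xffff
vd[3] tail/ones -> 0xffff
vd[4] tail/ones -> 0xffff
vd[5] tail/ones -> 0xffff
vd[6] tail/ones -> 0xffff
vd[7] tail/ones -> 0xffff
vd[8] tail/ones -> 0xffff
vd[9] tail/ones -> 0xffff
vd[10] tail/ones -> 0xffff
vd[11] tail/ones -> 0xffff
vd[12] tail/ones -> 0xffff
vd[13] tail/ones -> 0xffff
vd[14] tail/ones -> 0xffff
vd[15] tail/ones -> 0xffff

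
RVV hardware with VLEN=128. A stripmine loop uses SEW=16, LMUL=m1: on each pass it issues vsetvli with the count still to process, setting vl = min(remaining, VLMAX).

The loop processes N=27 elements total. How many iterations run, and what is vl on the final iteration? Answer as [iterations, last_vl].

[iterations, last_vl] = [4, 3]

VLMAX = (128 × 1) / 16 = 8 lanes
iterations = ceil(27/8) = 4; final-pass vl = 3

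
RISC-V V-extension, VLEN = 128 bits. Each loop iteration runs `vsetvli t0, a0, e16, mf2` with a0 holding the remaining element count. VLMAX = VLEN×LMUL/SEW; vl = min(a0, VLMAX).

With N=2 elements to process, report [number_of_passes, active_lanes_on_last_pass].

[iterations, last_vl] = [1, 2]

lanes per group: 128·1/2/16 = 4
iterations = ceil(2/4) = 1; final-pass vl = 2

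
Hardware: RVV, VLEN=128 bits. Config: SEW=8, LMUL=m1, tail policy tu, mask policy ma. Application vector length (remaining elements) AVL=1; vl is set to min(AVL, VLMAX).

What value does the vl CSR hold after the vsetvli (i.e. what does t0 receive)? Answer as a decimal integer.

vl = 1

lanes per group: 128·1/8 = 16
vl = min(AVL, VLMAX) = min(1, 16) = 1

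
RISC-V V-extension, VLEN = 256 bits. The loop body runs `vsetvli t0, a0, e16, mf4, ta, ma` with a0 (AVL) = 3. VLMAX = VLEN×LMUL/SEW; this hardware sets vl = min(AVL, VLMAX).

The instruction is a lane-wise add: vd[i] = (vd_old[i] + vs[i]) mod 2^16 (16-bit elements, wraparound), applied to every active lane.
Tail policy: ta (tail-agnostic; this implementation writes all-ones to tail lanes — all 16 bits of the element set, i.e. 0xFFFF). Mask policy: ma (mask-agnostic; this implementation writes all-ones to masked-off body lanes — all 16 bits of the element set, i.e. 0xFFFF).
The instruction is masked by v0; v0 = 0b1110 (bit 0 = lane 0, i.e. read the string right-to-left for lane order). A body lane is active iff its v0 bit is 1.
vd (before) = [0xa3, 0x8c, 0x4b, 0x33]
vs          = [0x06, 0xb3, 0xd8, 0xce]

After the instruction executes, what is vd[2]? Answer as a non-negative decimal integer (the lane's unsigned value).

vd[2] = 291

lanes per group: 256·1/4/16 = 4
vl = min(AVL, VLMAX) = min(3, 4) = 3
  i=0: mask-off/ones → 65535
  i=1: add(0x8c,0xb3) → 319
  i=2: add(0x4b,0xd8) → 291
  i=3: tail/ones → 65535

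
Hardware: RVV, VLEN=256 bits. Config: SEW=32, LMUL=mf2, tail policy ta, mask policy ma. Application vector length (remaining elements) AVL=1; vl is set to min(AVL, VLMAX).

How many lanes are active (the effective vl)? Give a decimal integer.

vl = 1

VLMAX = VLEN×LMUL/SEW = 256×1/2/32 = 4
vl ← min(1, 4) = 1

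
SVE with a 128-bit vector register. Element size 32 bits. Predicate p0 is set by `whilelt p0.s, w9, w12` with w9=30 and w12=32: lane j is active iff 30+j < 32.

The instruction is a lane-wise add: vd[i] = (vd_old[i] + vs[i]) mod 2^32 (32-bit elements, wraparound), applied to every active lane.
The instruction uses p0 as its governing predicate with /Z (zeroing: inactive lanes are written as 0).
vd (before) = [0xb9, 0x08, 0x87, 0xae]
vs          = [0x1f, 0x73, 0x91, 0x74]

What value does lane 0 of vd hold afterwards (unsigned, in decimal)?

register lanes = 128/32 = 4
whilelt: lane j active iff 30+j < 32 → j < 2 → 2 active
lane  0: add(0xb9,0x1f) ⇒ 0xd8
lane  1: add(0x08,0x73) ⇒ 0x7b
lane  2: tail/zero ⇒ 0x00
lane  3: tail/zero ⇒ 0x00

vd[0] = 216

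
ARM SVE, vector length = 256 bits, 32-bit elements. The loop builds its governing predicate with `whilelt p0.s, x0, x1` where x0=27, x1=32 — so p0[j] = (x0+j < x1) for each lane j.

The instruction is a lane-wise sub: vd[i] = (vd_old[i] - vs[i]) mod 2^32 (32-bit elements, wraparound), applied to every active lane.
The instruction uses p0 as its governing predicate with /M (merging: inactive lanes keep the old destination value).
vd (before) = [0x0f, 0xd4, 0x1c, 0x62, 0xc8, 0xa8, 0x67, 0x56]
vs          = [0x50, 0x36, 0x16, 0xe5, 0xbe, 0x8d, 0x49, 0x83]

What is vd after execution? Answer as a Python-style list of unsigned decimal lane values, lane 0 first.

lane count: 256 div 32 = 8
active while 27+j < 32, i.e. j ∈ [0,5) capped at 8 ⇒ 5
vd[0] sub(0x0f,0x50) -> 0xffffffbf
vd[1] sub(0xd4,0x36) -> 0x9e
vd[2] sub(0x1c,0x16) -> 0x06
vd[3] sub(0x62,0xe5) -> 0xffffff7d
vd[4] sub(0xc8,0xbe) -> 0x0a
vd[5] tail/keep -> 0xa8
vd[6] tail/keep -> 0x67
vd[7] tail/keep -> 0x56

vd = [4294967231, 158, 6, 4294967165, 10, 168, 103, 86]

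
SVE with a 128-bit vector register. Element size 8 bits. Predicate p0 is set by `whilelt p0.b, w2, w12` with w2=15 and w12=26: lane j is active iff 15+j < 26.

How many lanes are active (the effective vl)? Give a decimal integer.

register lanes = 128/8 = 16
whilelt: lane j active iff 15+j < 26 → j < 11 → 11 active

vl = 11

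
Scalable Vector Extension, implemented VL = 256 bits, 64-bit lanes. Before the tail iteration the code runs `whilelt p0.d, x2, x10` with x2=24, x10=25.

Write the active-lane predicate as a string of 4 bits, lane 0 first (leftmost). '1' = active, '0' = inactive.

lane count: 256 div 64 = 4
p0[j] = (24+j < 25); true for j=0..0 → 1 lanes set
bits (lane 0 leftmost): 1000

predicate = 1000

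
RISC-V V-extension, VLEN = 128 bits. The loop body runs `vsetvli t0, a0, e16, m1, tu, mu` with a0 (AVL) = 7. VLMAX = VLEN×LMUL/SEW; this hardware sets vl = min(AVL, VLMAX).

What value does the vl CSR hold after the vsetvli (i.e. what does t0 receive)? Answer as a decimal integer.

vl = 7

lanes per group: 128·1/16 = 8
AVL=7 ≤ VLMAX=8, so vl = 7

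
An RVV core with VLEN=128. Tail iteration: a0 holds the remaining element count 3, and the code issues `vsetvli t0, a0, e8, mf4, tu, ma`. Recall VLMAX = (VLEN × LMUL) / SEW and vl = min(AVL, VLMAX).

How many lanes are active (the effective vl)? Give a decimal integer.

VLMAX = VLEN×LMUL/SEW = 128×1/4/8 = 4
AVL=3 ≤ VLMAX=4, so vl = 3

vl = 3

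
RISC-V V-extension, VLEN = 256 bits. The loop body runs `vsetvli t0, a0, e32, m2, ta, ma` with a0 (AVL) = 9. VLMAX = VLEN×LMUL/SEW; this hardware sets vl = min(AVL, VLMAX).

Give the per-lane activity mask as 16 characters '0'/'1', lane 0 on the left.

lanes per group: 256·2/32 = 16
vl ← min(9, 16) = 9
bits (lane 0 leftmost): 1111111110000000

predicate = 1111111110000000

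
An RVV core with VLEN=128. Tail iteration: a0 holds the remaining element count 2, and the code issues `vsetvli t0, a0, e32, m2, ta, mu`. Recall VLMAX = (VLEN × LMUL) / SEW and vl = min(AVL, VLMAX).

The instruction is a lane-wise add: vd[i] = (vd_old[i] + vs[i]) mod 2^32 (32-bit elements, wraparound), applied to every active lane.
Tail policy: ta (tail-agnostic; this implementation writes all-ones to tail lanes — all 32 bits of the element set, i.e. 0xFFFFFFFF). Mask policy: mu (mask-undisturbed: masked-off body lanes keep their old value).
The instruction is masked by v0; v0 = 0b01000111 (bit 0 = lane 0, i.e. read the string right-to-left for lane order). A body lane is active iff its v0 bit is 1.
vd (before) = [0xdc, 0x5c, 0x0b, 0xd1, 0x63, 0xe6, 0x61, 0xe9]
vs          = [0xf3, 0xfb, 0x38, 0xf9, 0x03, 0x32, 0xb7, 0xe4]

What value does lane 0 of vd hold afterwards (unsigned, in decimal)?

VLMAX = VLEN×LMUL/SEW = 128×2/32 = 8
vl = min(AVL, VLMAX) = min(2, 8) = 2
[0] add(0xdc,0xf3) = 0x1cf
[1] add(0x5c,0xfb) = 0x157
[2] tail/ones = 0xffffffff
[3] tail/ones = 0xffffffff
[4] tail/ones = 0xffffffff
[5] tail/ones = 0xffffffff
[6] tail/ones = 0xffffffff
[7] tail/ones = 0xffffffff

vd[0] = 463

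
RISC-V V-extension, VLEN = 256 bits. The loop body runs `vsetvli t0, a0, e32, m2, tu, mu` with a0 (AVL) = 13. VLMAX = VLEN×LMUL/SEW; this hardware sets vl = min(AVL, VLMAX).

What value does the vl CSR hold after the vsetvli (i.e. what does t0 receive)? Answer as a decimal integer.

VLMAX = VLEN×LMUL/SEW = 256×2/32 = 16
vl = min(AVL, VLMAX) = min(13, 16) = 13

vl = 13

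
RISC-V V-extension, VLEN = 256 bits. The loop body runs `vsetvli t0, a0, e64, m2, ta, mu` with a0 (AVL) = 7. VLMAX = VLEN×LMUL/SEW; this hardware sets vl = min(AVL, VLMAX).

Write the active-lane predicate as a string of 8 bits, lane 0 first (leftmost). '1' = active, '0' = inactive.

predicate = 11111110

lanes per group: 256·2/64 = 8
vl ← min(7, 8) = 7
bits (lane 0 leftmost): 11111110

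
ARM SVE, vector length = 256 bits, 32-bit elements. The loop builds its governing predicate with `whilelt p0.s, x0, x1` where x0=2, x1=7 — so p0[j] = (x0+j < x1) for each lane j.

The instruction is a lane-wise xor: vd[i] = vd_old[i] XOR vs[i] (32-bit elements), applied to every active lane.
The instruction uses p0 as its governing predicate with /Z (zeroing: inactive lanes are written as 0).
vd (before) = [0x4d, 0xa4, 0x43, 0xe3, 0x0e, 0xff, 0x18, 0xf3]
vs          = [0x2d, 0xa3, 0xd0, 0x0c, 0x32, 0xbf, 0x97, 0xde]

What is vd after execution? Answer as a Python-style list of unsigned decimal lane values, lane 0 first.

vd = [96, 7, 147, 239, 60, 0, 0, 0]

lane count: 256 div 32 = 8
active while 2+j < 7, i.e. j ∈ [0,5) capped at 8 ⇒ 5
[0] xor(0x4d,0x2d) = 0x60
[1] xor(0xa4,0xa3) = 0x07
[2] xor(0x43,0xd0) = 0x93
[3] xor(0xe3,0x0c) = 0xef
[4] xor(0x0e,0x32) = 0x3c
[5] tail/zero = 0x00
[6] tail/zero = 0x00
[7] tail/zero = 0x00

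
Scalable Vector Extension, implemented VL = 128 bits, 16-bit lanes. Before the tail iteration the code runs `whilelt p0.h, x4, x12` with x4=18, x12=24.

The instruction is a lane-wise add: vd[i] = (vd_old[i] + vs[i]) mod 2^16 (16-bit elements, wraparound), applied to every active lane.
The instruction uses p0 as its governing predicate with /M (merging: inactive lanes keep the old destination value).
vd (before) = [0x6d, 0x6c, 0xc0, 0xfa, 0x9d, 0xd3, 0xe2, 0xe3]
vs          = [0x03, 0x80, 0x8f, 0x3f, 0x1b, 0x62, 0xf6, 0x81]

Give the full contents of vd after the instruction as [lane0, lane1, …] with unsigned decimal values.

128-bit reg / 16-bit elem → 8 lanes
whilelt: lane j active iff 18+j < 24 → j < 6 → 6 active
lane  0: add(0x6d,0x03) ⇒ 0x70
lane  1: add(0x6c,0x80) ⇒ 0xec
lane  2: add(0xc0,0x8f) ⇒ 0x14f
lane  3: add(0xfa,0x3f) ⇒ 0x139
lane  4: add(0x9d,0x1b) ⇒ 0xb8
lane  5: add(0xd3,0x62) ⇒ 0x135
lane  6: tail/keep ⇒ 0xe2
lane  7: tail/keep ⇒ 0xe3

vd = [112, 236, 335, 313, 184, 309, 226, 227]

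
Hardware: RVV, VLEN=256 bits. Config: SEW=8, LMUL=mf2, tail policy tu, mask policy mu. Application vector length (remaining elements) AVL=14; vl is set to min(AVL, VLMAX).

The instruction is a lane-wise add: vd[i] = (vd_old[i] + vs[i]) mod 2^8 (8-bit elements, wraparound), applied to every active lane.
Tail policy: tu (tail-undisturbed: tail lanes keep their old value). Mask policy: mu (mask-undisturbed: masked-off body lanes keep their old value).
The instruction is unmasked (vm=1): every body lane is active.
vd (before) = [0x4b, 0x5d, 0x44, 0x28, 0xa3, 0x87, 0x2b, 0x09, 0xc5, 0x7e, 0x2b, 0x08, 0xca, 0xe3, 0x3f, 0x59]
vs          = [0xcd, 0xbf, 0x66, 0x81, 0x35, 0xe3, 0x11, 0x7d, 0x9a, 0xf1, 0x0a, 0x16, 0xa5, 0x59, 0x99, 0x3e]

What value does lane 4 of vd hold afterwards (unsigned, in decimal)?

VLMAX = (256 × 1/2) / 8 = 16 lanes
vl ← min(14, 16) = 14
  i=0: add(0x4b,0xcd) → 24
  i=1: add(0x5d,0xbf) → 28
  i=2: add(0x44,0x66) → 170
  i=3: add(0x28,0x81) → 169
  i=4: add(0xa3,0x35) → 216
  i=5: add(0x87,0xe3) → 106
  i=6: add(0x2b,0x11) → 60
  i=7: add(0x09,0x7d) → 134
  i=8: add(0xc5,0x9a) → 95
  i=9: add(0x7e,0xf1) → 111
  i=10: add(0x2b,0x0a) → 53
  i=11: add(0x08,0x16) → 30
  i=12: add(0xca,0xa5) → 111
  i=13: add(0xe3,0x59) → 60
  i=14: tail/keep → 63
  i=15: tail/keep → 89

vd[4] = 216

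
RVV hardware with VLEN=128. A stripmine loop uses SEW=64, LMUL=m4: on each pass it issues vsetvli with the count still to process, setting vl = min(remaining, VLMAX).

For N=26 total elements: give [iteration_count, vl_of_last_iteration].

VLMAX = VLEN×LMUL/SEW = 128×4/64 = 8
N=26: ⌈26/8⌉ = 4 iters; last vl = 26 − 3×8 = 2

[iterations, last_vl] = [4, 2]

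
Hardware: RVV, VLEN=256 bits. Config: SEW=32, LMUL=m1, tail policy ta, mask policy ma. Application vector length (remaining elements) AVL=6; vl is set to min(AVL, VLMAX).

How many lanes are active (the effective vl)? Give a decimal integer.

vl = 6

VLMAX = (256 × 1) / 32 = 8 lanes
vl ← min(6, 8) = 6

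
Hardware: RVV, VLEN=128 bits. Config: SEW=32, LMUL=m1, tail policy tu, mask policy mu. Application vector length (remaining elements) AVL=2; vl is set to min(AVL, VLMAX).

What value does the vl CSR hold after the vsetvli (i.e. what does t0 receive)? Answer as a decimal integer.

VLMAX = (128 × 1) / 32 = 4 lanes
vl ← min(2, 4) = 2

vl = 2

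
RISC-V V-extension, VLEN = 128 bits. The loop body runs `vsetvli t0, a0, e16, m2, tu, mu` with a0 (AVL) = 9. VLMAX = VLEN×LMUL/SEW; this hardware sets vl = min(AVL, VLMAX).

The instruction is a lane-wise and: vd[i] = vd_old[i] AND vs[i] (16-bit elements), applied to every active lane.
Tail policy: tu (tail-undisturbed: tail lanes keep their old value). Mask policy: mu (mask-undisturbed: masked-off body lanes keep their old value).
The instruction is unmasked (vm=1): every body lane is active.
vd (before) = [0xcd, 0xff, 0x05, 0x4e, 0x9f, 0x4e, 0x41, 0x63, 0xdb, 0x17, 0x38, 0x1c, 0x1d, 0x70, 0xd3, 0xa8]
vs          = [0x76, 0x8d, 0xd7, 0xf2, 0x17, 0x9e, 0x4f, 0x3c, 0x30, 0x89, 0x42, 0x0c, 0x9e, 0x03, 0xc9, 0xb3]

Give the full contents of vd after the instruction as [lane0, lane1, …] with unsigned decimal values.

VLMAX = (128 × 2) / 16 = 16 lanes
vl = min(AVL, VLMAX) = min(9, 16) = 9
vd[0] and(0xcd,0x76) -> 0x44
vd[1] and(0xff,0x8d) -> 0x8d
vd[2] and(0x05,0xd7) -> 0x05
vd[3] and(0x4e,0xf2) -> 0x42
vd[4] and(0x9f,0x17) -> 0x17
vd[5] and(0x4e,0x9e) -> 0x0e
vd[6] and(0x41,0x4f) -> 0x41
vd[7] and(0x63,0x3c) -> 0x20
vd[8] and(0xdb,0x30) -> 0x10
vd[9] tail/keep -> 0x17
vd[10] tail/keep -> 0x38
vd[11] tail/keep -> 0x1c
vd[12] tail/keep -> 0x1d
vd[13] tail/keep -> 0x70
vd[14] tail/keep -> 0xd3
vd[15] tail/keep -> 0xa8

vd = [68, 141, 5, 66, 23, 14, 65, 32, 16, 23, 56, 28, 29, 112, 211, 168]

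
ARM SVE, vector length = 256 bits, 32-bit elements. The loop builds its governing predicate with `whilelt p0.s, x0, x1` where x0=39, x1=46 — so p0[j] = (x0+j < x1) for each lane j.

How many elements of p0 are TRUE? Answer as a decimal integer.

vl = 7

256-bit reg / 32-bit elem → 8 lanes
p0[j] = (39+j < 46); true for j=0..6 → 7 lanes set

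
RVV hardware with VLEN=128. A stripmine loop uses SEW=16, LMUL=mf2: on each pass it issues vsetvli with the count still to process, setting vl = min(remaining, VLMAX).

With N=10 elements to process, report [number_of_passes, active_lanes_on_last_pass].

[iterations, last_vl] = [3, 2]

VLMAX = VLEN×LMUL/SEW = 128×1/2/16 = 4
iterations = ceil(10/4) = 3; final-pass vl = 2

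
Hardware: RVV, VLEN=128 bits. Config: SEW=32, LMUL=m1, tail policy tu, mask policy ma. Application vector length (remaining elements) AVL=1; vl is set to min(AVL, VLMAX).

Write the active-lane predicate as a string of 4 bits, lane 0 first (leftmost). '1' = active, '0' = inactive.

VLMAX = VLEN×LMUL/SEW = 128×1/32 = 4
AVL=1 ≤ VLMAX=4, so vl = 1
bits (lane 0 leftmost): 1000

predicate = 1000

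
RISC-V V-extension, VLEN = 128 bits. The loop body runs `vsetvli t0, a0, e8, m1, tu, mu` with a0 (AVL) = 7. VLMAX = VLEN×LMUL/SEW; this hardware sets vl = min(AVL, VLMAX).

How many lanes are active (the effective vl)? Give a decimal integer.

lanes per group: 128·1/8 = 16
vl = min(AVL, VLMAX) = min(7, 16) = 7

vl = 7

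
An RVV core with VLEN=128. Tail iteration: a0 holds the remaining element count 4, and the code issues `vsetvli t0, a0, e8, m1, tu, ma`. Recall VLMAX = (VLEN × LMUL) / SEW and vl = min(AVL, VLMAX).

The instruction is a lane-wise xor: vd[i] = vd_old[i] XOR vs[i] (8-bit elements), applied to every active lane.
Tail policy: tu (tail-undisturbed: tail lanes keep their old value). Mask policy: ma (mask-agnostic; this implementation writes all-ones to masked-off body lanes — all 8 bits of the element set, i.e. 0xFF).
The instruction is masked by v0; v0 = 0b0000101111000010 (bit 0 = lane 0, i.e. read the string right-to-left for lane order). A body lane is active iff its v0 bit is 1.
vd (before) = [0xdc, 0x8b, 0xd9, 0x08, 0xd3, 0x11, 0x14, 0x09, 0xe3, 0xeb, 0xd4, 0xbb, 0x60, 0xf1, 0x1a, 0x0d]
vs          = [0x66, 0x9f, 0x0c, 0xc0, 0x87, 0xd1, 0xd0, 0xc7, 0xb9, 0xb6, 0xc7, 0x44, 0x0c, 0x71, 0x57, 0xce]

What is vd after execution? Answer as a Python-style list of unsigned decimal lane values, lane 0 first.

vd = [255, 20, 255, 255, 211, 17, 20, 9, 227, 235, 212, 187, 96, 241, 26, 13]

VLMAX = (128 × 1) / 8 = 16 lanes
AVL=4 ≤ VLMAX=16, so vl = 4
lane  0: mask-off/ones ⇒ 0xff
lane  1: xor(0x8b,0x9f) ⇒ 0x14
lane  2: mask-off/ones ⇒ 0xff
lane  3: mask-off/ones ⇒ 0xff
lane  4: tail/keep ⇒ 0xd3
lane  5: tail/keep ⇒ 0x11
lane  6: tail/keep ⇒ 0x14
lane  7: tail/keep ⇒ 0x09
lane  8: tail/keep ⇒ 0xe3
lane  9: tail/keep ⇒ 0xeb
lane 10: tail/keep ⇒ 0xd4
lane 11: tail/keep ⇒ 0xbb
lane 12: tail/keep ⇒ 0x60
lane 13: tail/keep ⇒ 0xf1
lane 14: tail/keep ⇒ 0x1a
lane 15: tail/keep ⇒ 0x0d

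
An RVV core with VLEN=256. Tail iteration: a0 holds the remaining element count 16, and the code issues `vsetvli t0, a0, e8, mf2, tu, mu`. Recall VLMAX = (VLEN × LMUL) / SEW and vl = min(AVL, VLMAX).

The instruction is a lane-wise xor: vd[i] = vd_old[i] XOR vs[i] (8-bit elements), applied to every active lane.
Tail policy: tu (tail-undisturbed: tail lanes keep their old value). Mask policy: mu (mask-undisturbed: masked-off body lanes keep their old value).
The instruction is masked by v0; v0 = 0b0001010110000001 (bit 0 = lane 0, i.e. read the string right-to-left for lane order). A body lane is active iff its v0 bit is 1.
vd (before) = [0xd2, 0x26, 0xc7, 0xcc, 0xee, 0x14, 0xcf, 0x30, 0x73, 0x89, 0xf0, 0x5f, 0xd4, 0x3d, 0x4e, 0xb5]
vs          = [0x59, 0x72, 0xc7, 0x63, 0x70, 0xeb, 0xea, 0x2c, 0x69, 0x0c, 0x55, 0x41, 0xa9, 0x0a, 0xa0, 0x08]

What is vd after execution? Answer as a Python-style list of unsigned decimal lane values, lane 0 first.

VLMAX = (256 × 1/2) / 8 = 16 lanes
vl ← min(16, 16) = 16
  i=0: xor(0xd2,0x59) → 139
  i=1: mask-off/keep → 38
  i=2: mask-off/keep → 199
  i=3: mask-off/keep → 204
  i=4: mask-off/keep → 238
  i=5: mask-off/keep → 20
  i=6: mask-off/keep → 207
  i=7: xor(0x30,0x2c) → 28
  i=8: xor(0x73,0x69) → 26
  i=9: mask-off/keep → 137
  i=10: xor(0xf0,0x55) → 165
  i=11: mask-off/keep → 95
  i=12: xor(0xd4,0xa9) → 125
  i=13: mask-off/keep → 61
  i=14: mask-off/keep → 78
  i=15: mask-off/keep → 181

vd = [139, 38, 199, 204, 238, 20, 207, 28, 26, 137, 165, 95, 125, 61, 78, 181]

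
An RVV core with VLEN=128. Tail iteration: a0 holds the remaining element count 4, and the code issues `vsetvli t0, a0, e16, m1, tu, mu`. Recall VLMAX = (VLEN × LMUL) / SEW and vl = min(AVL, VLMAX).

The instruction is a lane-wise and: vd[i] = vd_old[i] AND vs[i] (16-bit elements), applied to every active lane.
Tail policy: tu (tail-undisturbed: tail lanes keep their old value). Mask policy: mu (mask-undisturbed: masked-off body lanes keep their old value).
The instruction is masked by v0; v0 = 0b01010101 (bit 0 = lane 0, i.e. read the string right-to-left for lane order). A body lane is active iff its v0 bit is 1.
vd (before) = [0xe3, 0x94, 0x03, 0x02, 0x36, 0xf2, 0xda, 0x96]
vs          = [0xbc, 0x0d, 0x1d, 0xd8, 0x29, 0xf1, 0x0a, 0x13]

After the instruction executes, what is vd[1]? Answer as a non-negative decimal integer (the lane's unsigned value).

vd[1] = 148

lanes per group: 128·1/16 = 8
AVL=4 ≤ VLMAX=8, so vl = 4
  i=0: and(0xe3,0xbc) → 160
  i=1: mask-off/keep → 148
  i=2: and(0x03,0x1d) → 1
  i=3: mask-off/keep → 2
  i=4: tail/keep → 54
  i=5: tail/keep → 242
  i=6: tail/keep → 218
  i=7: tail/keep → 150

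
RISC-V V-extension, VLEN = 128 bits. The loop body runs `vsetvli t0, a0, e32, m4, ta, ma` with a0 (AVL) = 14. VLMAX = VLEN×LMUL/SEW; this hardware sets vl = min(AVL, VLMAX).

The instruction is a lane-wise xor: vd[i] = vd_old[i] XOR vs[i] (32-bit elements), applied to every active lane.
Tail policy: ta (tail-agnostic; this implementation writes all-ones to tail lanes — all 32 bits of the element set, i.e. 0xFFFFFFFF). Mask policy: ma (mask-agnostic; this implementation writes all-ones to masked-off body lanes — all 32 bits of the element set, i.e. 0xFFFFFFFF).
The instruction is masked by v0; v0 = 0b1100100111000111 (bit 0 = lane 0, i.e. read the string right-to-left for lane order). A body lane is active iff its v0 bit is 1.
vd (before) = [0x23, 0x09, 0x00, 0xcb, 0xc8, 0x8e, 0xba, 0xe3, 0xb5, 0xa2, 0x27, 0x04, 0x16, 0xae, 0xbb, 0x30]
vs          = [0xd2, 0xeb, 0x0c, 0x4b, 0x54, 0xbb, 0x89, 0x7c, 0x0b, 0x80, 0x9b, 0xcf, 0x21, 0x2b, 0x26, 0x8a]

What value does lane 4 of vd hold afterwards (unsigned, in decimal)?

VLMAX = (128 × 4) / 32 = 16 lanes
vl ← min(14, 16) = 14
[0] xor(0x23,0xd2) = 0xf1
[1] xor(0x09,0xeb) = 0xe2
[2] xor(0x00,0x0c) = 0x0c
[3] mask-off/ones = 0xffffffff
[4] mask-off/ones = 0xffffffff
[5] mask-off/ones = 0xffffffff
[6] xor(0xba,0x89) = 0x33
[7] xor(0xe3,0x7c) = 0x9f
[8] xor(0xb5,0x0b) = 0xbe
[9] mask-off/ones = 0xffffffff
[10] mask-off/ones = 0xffffffff
[11] xor(0x04,0xcf) = 0xcb
[12] mask-off/ones = 0xffffffff
[13] mask-off/ones = 0xffffffff
[14] tail/ones = 0xffffffff
[15] tail/ones = 0xffffffff

vd[4] = 4294967295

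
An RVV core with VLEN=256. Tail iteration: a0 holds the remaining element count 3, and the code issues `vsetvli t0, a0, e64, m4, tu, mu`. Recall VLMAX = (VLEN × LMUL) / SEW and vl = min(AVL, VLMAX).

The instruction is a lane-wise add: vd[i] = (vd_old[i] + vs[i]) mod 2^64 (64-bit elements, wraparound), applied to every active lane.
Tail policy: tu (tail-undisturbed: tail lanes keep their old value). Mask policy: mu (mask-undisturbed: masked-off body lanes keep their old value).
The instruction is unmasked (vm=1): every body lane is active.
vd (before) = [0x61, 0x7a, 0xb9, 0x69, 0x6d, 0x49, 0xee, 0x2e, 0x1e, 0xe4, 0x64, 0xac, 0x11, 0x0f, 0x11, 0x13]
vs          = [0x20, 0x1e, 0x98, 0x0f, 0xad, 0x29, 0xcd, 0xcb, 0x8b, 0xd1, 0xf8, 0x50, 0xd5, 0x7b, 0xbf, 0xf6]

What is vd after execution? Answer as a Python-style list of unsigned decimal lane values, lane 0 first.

vd = [129, 152, 337, 105, 109, 73, 238, 46, 30, 228, 100, 172, 17, 15, 17, 19]

lanes per group: 256·4/64 = 16
vl = min(AVL, VLMAX) = min(3, 16) = 3
lane  0: add(0x61,0x20) ⇒ 0x81
lane  1: add(0x7a,0x1e) ⇒ 0x98
lane  2: add(0xb9,0x98) ⇒ 0x151
lane  3: tail/keep ⇒ 0x69
lane  4: tail/keep ⇒ 0x6d
lane  5: tail/keep ⇒ 0x49
lane  6: tail/keep ⇒ 0xee
lane  7: tail/keep ⇒ 0x2e
lane  8: tail/keep ⇒ 0x1e
lane  9: tail/keep ⇒ 0xe4
lane 10: tail/keep ⇒ 0x64
lane 11: tail/keep ⇒ 0xac
lane 12: tail/keep ⇒ 0x11
lane 13: tail/keep ⇒ 0x0f
lane 14: tail/keep ⇒ 0x11
lane 15: tail/keep ⇒ 0x13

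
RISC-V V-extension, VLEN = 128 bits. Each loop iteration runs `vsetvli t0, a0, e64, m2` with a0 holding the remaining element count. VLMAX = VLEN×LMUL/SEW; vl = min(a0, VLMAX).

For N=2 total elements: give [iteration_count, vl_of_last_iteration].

[iterations, last_vl] = [1, 2]

VLMAX = VLEN×LMUL/SEW = 128×2/64 = 4
N=2: ⌈2/4⌉ = 1 iters; last vl = 2 − 0×4 = 2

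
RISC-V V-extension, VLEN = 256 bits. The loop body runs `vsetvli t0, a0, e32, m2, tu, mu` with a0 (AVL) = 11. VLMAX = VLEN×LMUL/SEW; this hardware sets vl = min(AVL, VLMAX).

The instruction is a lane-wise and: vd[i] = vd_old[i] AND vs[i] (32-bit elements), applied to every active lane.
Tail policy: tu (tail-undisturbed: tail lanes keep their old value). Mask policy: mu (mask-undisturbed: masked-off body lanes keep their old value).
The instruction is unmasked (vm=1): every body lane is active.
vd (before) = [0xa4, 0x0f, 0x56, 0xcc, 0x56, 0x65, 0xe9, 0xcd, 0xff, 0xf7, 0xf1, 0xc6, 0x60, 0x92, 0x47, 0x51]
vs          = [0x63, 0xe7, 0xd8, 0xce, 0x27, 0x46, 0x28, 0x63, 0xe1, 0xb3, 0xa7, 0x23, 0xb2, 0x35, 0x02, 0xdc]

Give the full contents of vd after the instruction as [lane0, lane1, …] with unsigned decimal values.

vd = [32, 7, 80, 204, 6, 68, 40, 65, 225, 179, 161, 198, 96, 146, 71, 81]

lanes per group: 256·2/32 = 16
vl ← min(11, 16) = 11
lane  0: and(0xa4,0x63) ⇒ 0x20
lane  1: and(0x0f,0xe7) ⇒ 0x07
lane  2: and(0x56,0xd8) ⇒ 0x50
lane  3: and(0xcc,0xce) ⇒ 0xcc
lane  4: and(0x56,0x27) ⇒ 0x06
lane  5: and(0x65,0x46) ⇒ 0x44
lane  6: and(0xe9,0x28) ⇒ 0x28
lane  7: and(0xcd,0x63) ⇒ 0x41
lane  8: and(0xff,0xe1) ⇒ 0xe1
lane  9: and(0xf7,0xb3) ⇒ 0xb3
lane 10: and(0xf1,0xa7) ⇒ 0xa1
lane 11: tail/keep ⇒ 0xc6
lane 12: tail/keep ⇒ 0x60
lane 13: tail/keep ⇒ 0x92
lane 14: tail/keep ⇒ 0x47
lane 15: tail/keep ⇒ 0x51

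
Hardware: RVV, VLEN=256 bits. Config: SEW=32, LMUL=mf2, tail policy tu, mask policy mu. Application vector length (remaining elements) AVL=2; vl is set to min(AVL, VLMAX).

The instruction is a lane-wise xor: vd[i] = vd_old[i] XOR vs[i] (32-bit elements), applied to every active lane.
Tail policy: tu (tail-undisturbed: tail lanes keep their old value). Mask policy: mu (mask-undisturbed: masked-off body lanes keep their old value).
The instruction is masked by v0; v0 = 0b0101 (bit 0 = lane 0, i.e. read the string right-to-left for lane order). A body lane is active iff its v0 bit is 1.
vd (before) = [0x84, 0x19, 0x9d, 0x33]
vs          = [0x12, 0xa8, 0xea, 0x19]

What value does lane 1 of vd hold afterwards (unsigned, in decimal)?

vd[1] = 25

lanes per group: 256·1/2/32 = 4
AVL=2 ≤ VLMAX=4, so vl = 2
vd[0] xor(0x84,0x12) -> 0x96
vd[1] mask-off/keep -> 0x19
vd[2] tail/keep -> 0x9d
vd[3] tail/keep -> 0x33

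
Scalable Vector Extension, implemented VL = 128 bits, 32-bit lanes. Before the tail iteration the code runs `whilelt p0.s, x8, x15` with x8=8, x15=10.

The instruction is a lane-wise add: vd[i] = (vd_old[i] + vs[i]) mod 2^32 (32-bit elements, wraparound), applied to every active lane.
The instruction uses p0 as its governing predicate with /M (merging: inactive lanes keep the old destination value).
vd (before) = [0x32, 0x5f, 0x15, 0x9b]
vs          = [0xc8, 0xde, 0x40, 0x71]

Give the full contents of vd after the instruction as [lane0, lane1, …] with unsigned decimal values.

vd = [250, 317, 21, 155]

register lanes = 128/32 = 4
whilelt: lane j active iff 8+j < 10 → j < 2 → 2 active
[0] add(0x32,0xc8) = 0xfa
[1] add(0x5f,0xde) = 0x13d
[2] tail/keep = 0x15
[3] tail/keep = 0x9b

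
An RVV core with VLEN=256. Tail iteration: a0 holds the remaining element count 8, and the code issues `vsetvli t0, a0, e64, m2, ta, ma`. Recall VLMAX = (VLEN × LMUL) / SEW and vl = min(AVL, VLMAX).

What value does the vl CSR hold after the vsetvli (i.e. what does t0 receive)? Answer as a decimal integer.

VLMAX = VLEN×LMUL/SEW = 256×2/64 = 8
AVL=8 ≤ VLMAX=8, so vl = 8

vl = 8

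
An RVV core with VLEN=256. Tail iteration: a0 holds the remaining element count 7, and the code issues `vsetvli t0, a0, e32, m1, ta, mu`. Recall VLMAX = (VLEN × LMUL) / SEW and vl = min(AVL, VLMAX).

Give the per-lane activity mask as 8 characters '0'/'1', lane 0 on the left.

VLMAX = VLEN×LMUL/SEW = 256×1/32 = 8
vl = min(AVL, VLMAX) = min(7, 8) = 7
bits (lane 0 leftmost): 11111110

predicate = 11111110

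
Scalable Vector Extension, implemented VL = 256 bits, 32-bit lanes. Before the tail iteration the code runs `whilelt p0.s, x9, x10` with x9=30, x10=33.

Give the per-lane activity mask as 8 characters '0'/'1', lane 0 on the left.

256-bit reg / 32-bit elem → 8 lanes
whilelt: lane j active iff 30+j < 33 → j < 3 → 3 active
bits (lane 0 leftmost): 11100000

predicate = 11100000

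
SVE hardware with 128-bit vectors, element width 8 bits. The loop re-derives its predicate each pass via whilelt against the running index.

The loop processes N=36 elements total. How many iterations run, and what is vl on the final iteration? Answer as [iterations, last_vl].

lane count: 128 div 8 = 16
N=36: ⌈36/16⌉ = 3 iters; last vl = 36 − 2×16 = 4

[iterations, last_vl] = [3, 4]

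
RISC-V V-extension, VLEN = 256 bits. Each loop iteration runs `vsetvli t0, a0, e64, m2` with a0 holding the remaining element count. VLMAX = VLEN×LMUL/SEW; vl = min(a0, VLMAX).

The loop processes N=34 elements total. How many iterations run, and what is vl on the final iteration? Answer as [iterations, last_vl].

VLMAX = VLEN×LMUL/SEW = 256×2/64 = 8
34 elements at 8/iter → 5 passes, remainder 2 on the last

[iterations, last_vl] = [5, 2]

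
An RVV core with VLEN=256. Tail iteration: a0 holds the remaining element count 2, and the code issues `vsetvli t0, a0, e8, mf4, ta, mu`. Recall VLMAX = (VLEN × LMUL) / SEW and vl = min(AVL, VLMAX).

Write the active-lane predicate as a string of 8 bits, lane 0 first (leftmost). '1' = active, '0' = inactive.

VLMAX = (256 × 1/4) / 8 = 8 lanes
vl = min(AVL, VLMAX) = min(2, 8) = 2
bits (lane 0 leftmost): 11000000

predicate = 11000000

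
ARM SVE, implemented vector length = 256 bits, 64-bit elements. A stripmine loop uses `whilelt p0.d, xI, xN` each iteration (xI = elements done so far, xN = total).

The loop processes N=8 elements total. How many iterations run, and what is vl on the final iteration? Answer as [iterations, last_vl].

register lanes = 256/64 = 4
8 elements at 4/iter → 2 passes, remainder 4 on the last

[iterations, last_vl] = [2, 4]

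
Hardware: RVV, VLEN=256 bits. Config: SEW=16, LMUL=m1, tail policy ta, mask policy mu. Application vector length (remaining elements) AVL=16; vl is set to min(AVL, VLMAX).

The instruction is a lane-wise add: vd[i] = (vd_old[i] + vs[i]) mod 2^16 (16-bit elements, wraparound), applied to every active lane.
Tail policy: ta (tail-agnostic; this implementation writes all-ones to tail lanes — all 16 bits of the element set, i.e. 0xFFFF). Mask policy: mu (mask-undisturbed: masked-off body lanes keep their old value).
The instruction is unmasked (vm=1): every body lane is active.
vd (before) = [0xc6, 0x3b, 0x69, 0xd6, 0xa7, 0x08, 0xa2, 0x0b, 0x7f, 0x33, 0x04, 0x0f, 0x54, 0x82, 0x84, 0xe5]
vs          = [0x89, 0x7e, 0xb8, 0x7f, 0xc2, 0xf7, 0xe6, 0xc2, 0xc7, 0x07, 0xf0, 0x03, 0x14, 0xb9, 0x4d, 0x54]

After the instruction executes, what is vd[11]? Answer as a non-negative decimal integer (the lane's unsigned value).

vd[11] = 18

VLMAX = VLEN×LMUL/SEW = 256×1/16 = 16
vl = min(AVL, VLMAX) = min(16, 16) = 16
[0] add(0xc6,0x89) = 0x14f
[1] add(0x3b,0x7e) = 0xb9
[2] add(0x69,0xb8) = 0x121
[3] add(0xd6,0x7f) = 0x155
[4] add(0xa7,0xc2) = 0x169
[5] add(0x08,0xf7) = 0xff
[6] add(0xa2,0xe6) = 0x188
[7] add(0x0b,0xc2) = 0xcd
[8] add(0x7f,0xc7) = 0x146
[9] add(0x33,0x07) = 0x3a
[10] add(0x04,0xf0) = 0xf4
[11] add(0x0f,0x03) = 0x12
[12] add(0x54,0x14) = 0x68
[13] add(0x82,0xb9) = 0x13b
[14] add(0x84,0x4d) = 0xd1
[15] add(0xe5,0x54) = 0x139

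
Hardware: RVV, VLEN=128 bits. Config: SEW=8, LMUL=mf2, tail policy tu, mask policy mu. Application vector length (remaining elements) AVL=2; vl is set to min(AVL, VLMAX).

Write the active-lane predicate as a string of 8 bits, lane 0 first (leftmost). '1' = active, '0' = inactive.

VLMAX = (128 × 1/2) / 8 = 8 lanes
AVL=2 ≤ VLMAX=8, so vl = 2
bits (lane 0 leftmost): 11000000

predicate = 11000000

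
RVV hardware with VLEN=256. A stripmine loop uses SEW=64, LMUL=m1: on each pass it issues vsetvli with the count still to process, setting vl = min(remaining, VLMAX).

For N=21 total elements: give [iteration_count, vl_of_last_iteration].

[iterations, last_vl] = [6, 1]

VLMAX = (256 × 1) / 64 = 4 lanes
N=21: ⌈21/4⌉ = 6 iters; last vl = 21 − 5×4 = 1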